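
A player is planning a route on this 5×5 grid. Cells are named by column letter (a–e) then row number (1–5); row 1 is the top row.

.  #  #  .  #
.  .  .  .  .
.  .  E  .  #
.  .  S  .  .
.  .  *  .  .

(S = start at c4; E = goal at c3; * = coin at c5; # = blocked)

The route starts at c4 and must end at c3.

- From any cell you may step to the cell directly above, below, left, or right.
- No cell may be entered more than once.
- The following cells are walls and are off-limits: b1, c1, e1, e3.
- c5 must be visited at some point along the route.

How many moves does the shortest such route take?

5

Any route passes through c5 somewhere between c4 and c3. Summing Manhattan distances along the two legs (c4 → c5 → c3) gives a lower bound of 1 + 2 = 3 moves.
The shortest route satisfying every rule uses 5 moves: c4 → c5 → b5 → b4 → b3 → c3.
The bound of 3 isn't tight here; checking systematically, no route of length 3 through 4 satisfies every constraint, so 5 is the minimum.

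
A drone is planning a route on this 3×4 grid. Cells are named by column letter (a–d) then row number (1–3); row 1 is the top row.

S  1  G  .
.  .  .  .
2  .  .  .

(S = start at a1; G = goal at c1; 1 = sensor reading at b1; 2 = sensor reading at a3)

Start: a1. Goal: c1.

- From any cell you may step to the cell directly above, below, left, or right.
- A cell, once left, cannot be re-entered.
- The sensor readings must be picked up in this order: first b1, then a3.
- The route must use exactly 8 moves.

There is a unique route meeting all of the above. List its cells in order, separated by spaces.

The waypoints must appear in the order b1, a3, with no cell reused.
Route from a1: right 1 to b1, down 1 to b2, left 1 to a2, down 1 to a3, right 2 to c3, up 2 to c1 — 8 moves in all.
Check: order respected (1 at step 1, 2 at step 4); 8 moves as required.

a1 b1 b2 a2 a3 b3 c3 c2 c1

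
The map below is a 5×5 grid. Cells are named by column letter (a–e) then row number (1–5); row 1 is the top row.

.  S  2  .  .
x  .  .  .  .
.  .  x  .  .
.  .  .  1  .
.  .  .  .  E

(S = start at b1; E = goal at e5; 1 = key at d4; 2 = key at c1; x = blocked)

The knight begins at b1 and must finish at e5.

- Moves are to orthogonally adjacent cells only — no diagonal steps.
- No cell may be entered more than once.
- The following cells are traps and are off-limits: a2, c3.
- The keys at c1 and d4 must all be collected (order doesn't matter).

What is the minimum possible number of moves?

7

Any route passes through c1 and d4 in some order between b1 and e5. Summing Manhattan distances along each leg and taking the cheapest ordering (b1 → c1 → d4 → e5) gives a lower bound of 1 + 4 + 2 = 7 moves.
A route of 7 moves achieves this: b1 → c1 → c2 → d2 → d3 → d4 → d5 → e5.
Since 7 matches the lower bound, it is optimal.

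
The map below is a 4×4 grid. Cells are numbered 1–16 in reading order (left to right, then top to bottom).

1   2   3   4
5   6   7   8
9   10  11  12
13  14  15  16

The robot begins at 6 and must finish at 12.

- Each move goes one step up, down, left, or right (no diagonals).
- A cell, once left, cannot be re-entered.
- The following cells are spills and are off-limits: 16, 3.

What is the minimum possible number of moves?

3

The Manhattan distance from 6 to 12 is |2−3| + |2−4| = 3, so at least 3 moves are needed.
A route of 3 moves achieves this: 6 → 10 → 11 → 12.
Since 3 matches the lower bound, it is optimal.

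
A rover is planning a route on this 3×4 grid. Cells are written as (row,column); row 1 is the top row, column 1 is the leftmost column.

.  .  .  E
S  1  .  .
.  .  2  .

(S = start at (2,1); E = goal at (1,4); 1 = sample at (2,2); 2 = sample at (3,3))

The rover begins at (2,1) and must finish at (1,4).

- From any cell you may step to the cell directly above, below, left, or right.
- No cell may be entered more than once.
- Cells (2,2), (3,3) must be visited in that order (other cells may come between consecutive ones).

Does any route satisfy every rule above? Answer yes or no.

yes

One route that works: (2,1) → (2,2) → (3,2) → (3,3) → (2,3) → (1,3) → (1,4).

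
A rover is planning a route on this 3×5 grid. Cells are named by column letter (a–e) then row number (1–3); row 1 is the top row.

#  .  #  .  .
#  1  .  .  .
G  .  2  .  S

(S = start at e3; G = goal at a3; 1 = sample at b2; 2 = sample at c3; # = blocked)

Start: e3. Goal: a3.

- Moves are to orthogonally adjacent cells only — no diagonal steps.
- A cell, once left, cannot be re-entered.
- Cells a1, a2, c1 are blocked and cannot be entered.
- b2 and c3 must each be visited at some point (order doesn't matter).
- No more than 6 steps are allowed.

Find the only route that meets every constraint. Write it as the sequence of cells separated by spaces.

Any route must reach b2 and c3 and still end at a3 within 6 moves, so the order of the required stops is forced.
Route from e3: left 2 to c3, up 1 to c2, left 1 to b2, down 1 to b3, left 1 to a3 — 6 moves in all.
Check: all required cells visited; 6 ≤ 6 moves.

e3 d3 c3 c2 b2 b3 a3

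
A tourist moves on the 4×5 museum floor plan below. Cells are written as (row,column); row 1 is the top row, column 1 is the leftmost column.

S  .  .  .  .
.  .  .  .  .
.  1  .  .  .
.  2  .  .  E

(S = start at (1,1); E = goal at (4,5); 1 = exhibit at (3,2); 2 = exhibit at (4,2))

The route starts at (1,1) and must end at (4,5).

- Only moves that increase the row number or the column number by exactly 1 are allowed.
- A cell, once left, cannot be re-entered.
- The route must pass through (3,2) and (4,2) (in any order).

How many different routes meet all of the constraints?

A right/down-only route from (1,1) to (4,5) makes exactly 3 down-moves and 4 right-moves in some order.
With no other constraints that would be C(7,3) = 35 routes.
A monotone route can only reach the required cells in the order (3,2), (4,2), so split there and multiply the segment counts: (1,1)→(3,2): 3; (3,2)→(4,2): 1; (4,2)→(4,5): 1; product = 3.
That gives 3 routes.

3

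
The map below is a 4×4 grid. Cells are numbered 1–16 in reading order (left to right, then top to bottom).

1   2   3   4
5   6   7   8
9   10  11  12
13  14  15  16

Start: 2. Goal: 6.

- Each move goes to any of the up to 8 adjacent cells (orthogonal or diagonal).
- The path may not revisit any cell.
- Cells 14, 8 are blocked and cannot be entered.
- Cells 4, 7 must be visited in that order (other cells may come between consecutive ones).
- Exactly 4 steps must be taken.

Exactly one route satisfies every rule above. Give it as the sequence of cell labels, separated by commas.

2, 3, 4, 7, 6

The waypoints must appear in the order 4, 7, with no cell reused.
Route from 2: right 2 to 4, down-left 1 to 7, left 1 to 6 — 4 moves in all.
Check: order respected (4 at step 2, 7 at step 3); 4 moves as required.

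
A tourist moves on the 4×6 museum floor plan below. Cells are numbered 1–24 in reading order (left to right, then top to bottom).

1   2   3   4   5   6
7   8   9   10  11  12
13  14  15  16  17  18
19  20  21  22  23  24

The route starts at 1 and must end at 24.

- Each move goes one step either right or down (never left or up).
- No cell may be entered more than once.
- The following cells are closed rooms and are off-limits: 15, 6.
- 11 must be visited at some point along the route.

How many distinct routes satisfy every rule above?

A right/down-only route from 1 to 24 makes exactly 3 down-moves and 5 right-moves in some order.
With no other constraints that would be C(8,3) = 56 routes.
Split at 11 and multiply the segment counts (each segment already excludes blocked cells): 1→11: 5; 11→24: 3; product = 15.
That gives 15 routes.

15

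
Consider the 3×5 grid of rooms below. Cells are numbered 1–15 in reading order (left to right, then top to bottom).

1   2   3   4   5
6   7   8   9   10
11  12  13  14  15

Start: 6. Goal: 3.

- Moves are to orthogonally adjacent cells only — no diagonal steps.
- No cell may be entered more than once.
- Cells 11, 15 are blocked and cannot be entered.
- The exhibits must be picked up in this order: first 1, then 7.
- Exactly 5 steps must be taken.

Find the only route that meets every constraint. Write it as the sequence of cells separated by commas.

The waypoints must appear in the order 1, 7, with no cell reused.
Route from 6: up to 1, right to 2, down to 7, right to 8, up to 3 — 5 moves in all.
Check: order respected (1 at step 1, 7 at step 3); 5 moves as required.

6, 1, 2, 7, 8, 3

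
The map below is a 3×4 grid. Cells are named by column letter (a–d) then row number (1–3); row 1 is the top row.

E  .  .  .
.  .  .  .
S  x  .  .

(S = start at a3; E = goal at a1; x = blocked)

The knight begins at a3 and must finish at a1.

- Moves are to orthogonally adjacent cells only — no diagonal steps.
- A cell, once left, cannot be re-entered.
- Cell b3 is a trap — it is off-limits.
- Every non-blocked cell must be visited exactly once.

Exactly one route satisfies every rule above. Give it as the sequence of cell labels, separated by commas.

a3, a2, b2, c2, c3, d3, d2, d1, c1, b1, a1

Need to visit all 11 open cells exactly once, starting at a3 and ending at a1.
Cell d1 has only two open neighbours (d2 and c1), so the path must pass straight through it: one of those is the cell it's entered from and the other is where it exits.
Route from a3: up 1 to a2, right 2 to c2, down 1 to c3, right 1 to d3, up 2 to d1, left 3 to a1 — 10 moves in all.
Check: all 11 open cells covered.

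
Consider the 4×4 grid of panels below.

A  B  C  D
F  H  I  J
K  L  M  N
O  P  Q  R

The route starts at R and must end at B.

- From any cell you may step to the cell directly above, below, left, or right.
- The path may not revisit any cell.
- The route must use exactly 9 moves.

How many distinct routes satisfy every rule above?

Need simple routes of exactly 9 moves from R to B (Manhattan distance 5, so 2 moves are spent on a detour and 2 undoing it).
Branch systematically from the start, pruning whenever the remaining move budget drops below the Manhattan distance to B or differs from it in parity. Grouping the completions by first move — via N: 19; via Q: 19 — and summing: 19 + 19 = 38.
That gives 38 routes.

38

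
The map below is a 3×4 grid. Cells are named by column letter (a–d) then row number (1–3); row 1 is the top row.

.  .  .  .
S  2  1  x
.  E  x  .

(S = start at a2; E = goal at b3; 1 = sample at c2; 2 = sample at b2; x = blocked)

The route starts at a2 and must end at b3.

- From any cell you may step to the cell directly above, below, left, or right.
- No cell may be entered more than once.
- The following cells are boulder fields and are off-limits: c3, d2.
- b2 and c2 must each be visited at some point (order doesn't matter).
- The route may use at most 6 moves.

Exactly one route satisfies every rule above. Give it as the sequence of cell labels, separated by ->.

a2 -> a1 -> b1 -> c1 -> c2 -> b2 -> b3

The 6-move cap with required stops at b2, c2 leaves no slack for detours.
Route from a2: up to a1, 2× right (reaching c1), down to c2, left to b2, down to b3 — 6 moves in all.
Check: all required cells visited; 6 ≤ 6 moves.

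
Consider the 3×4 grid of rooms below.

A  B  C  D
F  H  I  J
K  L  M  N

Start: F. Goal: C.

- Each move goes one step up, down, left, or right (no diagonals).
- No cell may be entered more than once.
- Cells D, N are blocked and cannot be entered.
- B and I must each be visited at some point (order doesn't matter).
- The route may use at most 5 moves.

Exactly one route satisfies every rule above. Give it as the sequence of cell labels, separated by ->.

F -> A -> B -> H -> I -> C

The budget equals the shortest possible length, so every move has to be on a shortest route through the required cells.
Route from F: up to A, right to B, down to H, right to I, up to C — 5 moves in all.
Check: all required cells visited; 5 ≤ 5 moves.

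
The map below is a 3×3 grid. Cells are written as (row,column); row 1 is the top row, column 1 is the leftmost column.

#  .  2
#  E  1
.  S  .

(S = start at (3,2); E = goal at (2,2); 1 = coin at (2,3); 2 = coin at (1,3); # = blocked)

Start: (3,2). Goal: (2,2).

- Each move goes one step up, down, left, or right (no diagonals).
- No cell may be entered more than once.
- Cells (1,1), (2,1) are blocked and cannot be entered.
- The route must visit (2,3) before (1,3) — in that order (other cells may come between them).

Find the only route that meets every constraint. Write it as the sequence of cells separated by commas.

(3,2), (3,3), (2,3), (1,3), (1,2), (2,2)

The waypoints must appear in the order (2,3), (1,3), with no cell reused.
Route from (3,2): right 1 to (3,3), up 2 to (1,3), left 1 to (1,2), down 1 to (2,2) — 5 moves in all.
Check: order respected (1 at step 2, 2 at step 3).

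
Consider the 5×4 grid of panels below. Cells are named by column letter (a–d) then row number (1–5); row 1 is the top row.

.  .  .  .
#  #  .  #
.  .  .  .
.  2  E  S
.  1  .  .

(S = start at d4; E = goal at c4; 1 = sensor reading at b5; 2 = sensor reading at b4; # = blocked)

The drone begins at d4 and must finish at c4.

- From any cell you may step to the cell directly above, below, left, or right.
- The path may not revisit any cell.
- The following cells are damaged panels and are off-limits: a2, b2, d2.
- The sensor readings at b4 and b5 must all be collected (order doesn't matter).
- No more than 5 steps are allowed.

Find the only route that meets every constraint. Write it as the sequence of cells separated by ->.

Any route must reach b4 and b5 and still end at c4 within 5 moves, so the order of the required stops is forced.
Route from d4: down 1 to d5, left 2 to b5, up 1 to b4, right 1 to c4 — 5 moves in all.
Check: all required cells visited; 5 ≤ 5 moves.

d4 -> d5 -> c5 -> b5 -> b4 -> c4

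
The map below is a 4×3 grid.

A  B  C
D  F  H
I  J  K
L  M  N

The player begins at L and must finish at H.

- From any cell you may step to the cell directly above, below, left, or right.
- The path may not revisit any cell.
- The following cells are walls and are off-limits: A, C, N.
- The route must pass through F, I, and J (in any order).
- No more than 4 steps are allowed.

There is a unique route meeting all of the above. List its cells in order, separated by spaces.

L I J F H

The 4-move cap with required stops at F, I, J leaves no slack for detours.
Route from L: up 1 to I, right 1 to J, up 1 to F, right 1 to H — 4 moves in all.
Check: all required cells visited; 4 ≤ 4 moves.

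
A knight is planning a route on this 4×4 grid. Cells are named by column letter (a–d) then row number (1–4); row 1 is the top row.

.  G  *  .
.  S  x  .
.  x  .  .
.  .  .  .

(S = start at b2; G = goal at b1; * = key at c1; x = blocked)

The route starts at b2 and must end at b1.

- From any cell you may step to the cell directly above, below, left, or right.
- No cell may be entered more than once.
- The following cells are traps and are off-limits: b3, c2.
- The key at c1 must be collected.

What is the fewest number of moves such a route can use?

11

Any route passes through c1 somewhere between b2 and b1. Summing Manhattan distances along the two legs (b2 → c1 → b1) gives a lower bound of 2 + 1 = 3 moves.
The shortest route satisfying every rule uses 11 moves: b2 → a2 → a3 → a4 → b4 → c4 → c3 → d3 → d2 → d1 → c1 → b1.
The bound of 3 isn't tight here; checking systematically, no route of length 3 through 10 satisfies every constraint (on a 4-connected grid the length of any start-to-goal walk has the same parity as the Manhattan bound, so only lengths 3, 5, 7, … need checking), so 11 is the minimum.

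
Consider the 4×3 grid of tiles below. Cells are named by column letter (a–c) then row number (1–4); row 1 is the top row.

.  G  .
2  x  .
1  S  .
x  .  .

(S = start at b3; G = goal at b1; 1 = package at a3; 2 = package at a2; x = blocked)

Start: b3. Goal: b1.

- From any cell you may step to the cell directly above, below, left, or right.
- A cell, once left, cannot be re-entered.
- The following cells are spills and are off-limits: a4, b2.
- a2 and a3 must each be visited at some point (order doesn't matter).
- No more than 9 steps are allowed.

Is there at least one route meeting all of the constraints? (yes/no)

yes

One route that works: b3 → a3 → a2 → a1 → b1.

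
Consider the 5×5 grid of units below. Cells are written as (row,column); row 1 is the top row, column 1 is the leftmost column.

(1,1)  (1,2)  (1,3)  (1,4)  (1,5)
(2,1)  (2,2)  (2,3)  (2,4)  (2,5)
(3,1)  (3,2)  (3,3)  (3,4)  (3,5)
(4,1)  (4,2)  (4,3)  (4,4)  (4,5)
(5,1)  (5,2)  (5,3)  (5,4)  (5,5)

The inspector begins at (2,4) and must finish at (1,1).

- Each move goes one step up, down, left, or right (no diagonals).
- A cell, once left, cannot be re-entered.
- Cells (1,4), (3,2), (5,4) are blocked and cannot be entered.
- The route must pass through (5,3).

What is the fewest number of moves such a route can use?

10

Any route passes through (5,3) somewhere between (2,4) and (1,1). Summing Manhattan distances along the two legs ((2,4) → (5,3) → (1,1)) gives a lower bound of 4 + 6 = 10 moves.
A route of 10 moves achieves this: (2,4) → (3,4) → (4,4) → (4,3) → (5,3) → (5,2) → (4,2) → (4,1) → (3,1) → (2,1) → (1,1).
Since 10 matches the lower bound, it is optimal.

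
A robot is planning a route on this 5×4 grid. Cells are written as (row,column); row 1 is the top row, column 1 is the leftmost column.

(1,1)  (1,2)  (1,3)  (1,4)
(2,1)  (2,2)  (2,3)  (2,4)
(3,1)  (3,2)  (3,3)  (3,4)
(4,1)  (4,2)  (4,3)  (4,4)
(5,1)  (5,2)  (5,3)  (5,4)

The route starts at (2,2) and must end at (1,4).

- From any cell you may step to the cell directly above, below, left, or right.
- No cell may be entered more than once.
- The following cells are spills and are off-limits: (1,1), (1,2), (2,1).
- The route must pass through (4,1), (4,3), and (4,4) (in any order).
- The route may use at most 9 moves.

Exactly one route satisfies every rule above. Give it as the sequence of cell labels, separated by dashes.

Any route must reach (4,1), (4,3), and (4,4) and still end at (1,4) within 9 moves, so the order of the required stops is forced.
Route from (2,2): down to (3,2), left to (3,1), down to (4,1), 3× right (reaching (4,4)), 3× up (reaching (1,4)) — 9 moves in all.
Check: all required cells visited; 9 ≤ 9 moves.

(2,2) - (3,2) - (3,1) - (4,1) - (4,2) - (4,3) - (4,4) - (3,4) - (2,4) - (1,4)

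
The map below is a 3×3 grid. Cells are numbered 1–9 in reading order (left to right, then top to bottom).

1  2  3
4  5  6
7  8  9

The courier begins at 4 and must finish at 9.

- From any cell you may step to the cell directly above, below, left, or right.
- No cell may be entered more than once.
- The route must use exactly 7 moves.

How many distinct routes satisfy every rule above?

Need simple routes of exactly 7 moves from 4 to 9 (Manhattan distance 3, so 2 moves are spent on a detour and 2 undoing it).
Enumerating: 4 1 2 3 6 5 8 9 | 4 7 8 5 2 3 6 9.
That gives 2 routes.

2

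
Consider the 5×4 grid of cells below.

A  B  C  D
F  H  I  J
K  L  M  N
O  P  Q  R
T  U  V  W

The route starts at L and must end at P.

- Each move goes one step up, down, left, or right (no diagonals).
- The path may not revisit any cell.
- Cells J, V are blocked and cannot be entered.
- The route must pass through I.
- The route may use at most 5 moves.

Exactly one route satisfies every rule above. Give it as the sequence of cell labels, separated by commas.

L, H, I, M, Q, P

The budget equals the shortest possible length, so every move has to be on a shortest route through the required cells.
Route from L: up to H, right to I, 2× down (reaching Q), left to P — 5 moves in all.
Check: all required cells visited; 5 ≤ 5 moves.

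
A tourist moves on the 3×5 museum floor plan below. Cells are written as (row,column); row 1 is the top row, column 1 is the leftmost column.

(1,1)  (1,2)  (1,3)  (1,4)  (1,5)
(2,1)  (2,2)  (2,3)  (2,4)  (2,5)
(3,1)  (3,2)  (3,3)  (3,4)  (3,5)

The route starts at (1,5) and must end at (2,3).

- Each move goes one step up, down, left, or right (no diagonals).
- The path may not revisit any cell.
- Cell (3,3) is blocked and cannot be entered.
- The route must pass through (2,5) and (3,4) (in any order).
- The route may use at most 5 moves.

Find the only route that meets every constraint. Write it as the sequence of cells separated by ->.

The budget equals the shortest possible length, so every move has to be on a shortest route through the required cells.
Route from (1,5): down 2 to (3,5), left 1 to (3,4), up 1 to (2,4), left 1 to (2,3) — 5 moves in all.
Check: all required cells visited; 5 ≤ 5 moves.

(1,5) -> (2,5) -> (3,5) -> (3,4) -> (2,4) -> (2,3)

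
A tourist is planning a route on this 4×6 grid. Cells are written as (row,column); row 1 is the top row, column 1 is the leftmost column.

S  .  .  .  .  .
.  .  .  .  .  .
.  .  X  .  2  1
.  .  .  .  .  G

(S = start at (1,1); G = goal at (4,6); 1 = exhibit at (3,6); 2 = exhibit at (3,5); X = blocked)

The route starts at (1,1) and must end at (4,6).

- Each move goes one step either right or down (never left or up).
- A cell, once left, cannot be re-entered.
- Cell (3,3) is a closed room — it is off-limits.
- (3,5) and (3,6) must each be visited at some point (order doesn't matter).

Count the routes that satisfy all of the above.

9

A right/down-only route from (1,1) to (4,6) makes exactly 3 down-moves and 5 right-moves in some order.
With no other constraints that would be C(8,3) = 56 routes.
A monotone route can only reach the required cells in the order (3,5), (3,6), so split there and multiply the segment counts (each segment already excludes blocked cells): (1,1)→(3,5): 9; (3,5)→(3,6): 1; (3,6)→(4,6): 1; product = 9.
That gives 9 routes.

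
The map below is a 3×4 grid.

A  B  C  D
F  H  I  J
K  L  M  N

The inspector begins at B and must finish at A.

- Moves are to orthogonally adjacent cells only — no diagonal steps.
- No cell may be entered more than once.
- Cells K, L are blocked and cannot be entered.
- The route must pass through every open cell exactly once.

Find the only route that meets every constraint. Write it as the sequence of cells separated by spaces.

Need to visit all 10 open cells exactly once, starting at B and ending at A.
Cell N has only two open neighbours (J and M), so the path must pass straight through it: one of those is the cell it's entered from and the other is where it exits.
Route from B: right 2 to D, down 2 to N, left 1 to M, up 1 to I, left 2 to F, up 1 to A — 9 moves in all.
Check: all 10 open cells covered.

B C D J N M I H F A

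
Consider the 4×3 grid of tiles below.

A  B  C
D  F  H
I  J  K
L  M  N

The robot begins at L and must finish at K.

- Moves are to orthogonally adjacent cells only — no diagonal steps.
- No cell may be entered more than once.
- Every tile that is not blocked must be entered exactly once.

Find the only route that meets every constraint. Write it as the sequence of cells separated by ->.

L -> I -> D -> A -> B -> C -> H -> F -> J -> M -> N -> K

Need to visit all 12 open cells exactly once, starting at L and ending at K.
Route from L: 3× up (reaching A), 2× right (reaching C), down to H, left to F, 2× down (reaching M), right to N, up to K — 11 moves in all.
Check: all 12 open cells covered.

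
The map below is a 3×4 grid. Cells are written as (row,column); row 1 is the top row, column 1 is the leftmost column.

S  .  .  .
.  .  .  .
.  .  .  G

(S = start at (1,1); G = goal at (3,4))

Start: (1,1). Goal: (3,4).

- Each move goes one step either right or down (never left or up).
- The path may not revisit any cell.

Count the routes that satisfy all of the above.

10

A right/down-only route from (1,1) to (3,4) makes exactly 2 down-moves and 3 right-moves in some order.
With no other constraints that would be C(5,2) = 10 routes.
That gives 10 routes.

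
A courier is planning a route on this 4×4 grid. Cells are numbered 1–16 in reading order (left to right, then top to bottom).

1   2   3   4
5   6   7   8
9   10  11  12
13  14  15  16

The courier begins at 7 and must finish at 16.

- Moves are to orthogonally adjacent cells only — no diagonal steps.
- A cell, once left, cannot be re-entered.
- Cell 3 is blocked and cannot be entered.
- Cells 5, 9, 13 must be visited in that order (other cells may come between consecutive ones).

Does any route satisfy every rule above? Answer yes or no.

One route that works: 7 → 6 → 5 → 9 → 13 → 14 → 15 → 16.

yes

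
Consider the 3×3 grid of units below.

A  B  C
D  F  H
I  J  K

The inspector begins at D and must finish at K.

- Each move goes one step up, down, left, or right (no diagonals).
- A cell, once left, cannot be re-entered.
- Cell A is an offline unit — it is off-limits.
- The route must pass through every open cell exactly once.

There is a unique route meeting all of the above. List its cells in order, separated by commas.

Need to visit all 8 open cells exactly once, starting at D and ending at K.
Cell C has only two open neighbours (H and B), so the path must pass straight through it: one of those is the cell it's entered from and the other is where it exits.
Route from D: down 1 to I, right 1 to J, up 2 to B, right 1 to C, down 2 to K — 7 moves in all.
Check: all 8 open cells covered.

D, I, J, F, B, C, H, K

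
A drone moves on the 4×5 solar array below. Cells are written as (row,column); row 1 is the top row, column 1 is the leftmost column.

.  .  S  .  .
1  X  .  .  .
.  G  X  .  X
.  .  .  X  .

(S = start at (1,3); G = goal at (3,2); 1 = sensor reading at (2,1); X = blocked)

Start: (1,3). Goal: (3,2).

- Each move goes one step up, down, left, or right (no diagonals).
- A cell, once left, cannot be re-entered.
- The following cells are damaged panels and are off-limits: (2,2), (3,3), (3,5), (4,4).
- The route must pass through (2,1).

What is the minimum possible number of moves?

Any route passes through (2,1) somewhere between (1,3) and (3,2). Summing Manhattan distances along the two legs ((1,3) → (2,1) → (3,2)) gives a lower bound of 3 + 2 = 5 moves.
A route of 5 moves achieves this: (1,3) → (1,2) → (1,1) → (2,1) → (3,1) → (3,2).
Since 5 matches the lower bound, it is optimal.

5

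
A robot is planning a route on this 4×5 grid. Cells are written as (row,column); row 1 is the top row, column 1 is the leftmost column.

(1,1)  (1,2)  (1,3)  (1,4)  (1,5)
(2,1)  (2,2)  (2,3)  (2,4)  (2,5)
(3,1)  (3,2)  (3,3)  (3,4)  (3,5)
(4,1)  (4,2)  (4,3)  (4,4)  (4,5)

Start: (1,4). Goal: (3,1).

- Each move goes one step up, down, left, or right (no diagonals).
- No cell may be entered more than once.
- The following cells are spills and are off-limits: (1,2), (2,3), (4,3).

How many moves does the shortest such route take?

5

The Manhattan distance from (1,4) to (3,1) is |1−3| + |4−1| = 5, so at least 5 moves are needed.
A route of 5 moves achieves this: (1,4) → (2,4) → (3,4) → (3,3) → (3,2) → (3,1).
Since 5 matches the lower bound, it is optimal.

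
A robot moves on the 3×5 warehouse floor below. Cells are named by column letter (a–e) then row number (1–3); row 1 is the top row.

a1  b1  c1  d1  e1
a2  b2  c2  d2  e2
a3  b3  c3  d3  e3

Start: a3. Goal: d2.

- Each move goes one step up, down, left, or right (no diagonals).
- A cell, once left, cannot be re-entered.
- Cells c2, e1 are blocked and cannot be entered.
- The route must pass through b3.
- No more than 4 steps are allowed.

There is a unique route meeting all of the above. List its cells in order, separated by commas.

The 4-move cap with required stops at b3 leaves no slack for detours.
Route from a3: 3× right (reaching d3), up to d2 — 4 moves in all.
Check: all required cells visited; 4 ≤ 4 moves.

a3, b3, c3, d3, d2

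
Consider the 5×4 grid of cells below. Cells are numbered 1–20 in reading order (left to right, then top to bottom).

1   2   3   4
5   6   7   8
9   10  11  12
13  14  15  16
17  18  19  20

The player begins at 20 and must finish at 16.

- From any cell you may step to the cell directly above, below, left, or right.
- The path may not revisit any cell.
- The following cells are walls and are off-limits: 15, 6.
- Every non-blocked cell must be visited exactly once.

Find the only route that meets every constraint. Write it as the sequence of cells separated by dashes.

Need to visit all 18 open cells exactly once, starting at 20 and ending at 16.
Route from 20: left 3 to 17, up 1 to 13, right 1 to 14, up 1 to 10, left 1 to 9, up 2 to 1, right 3 to 4, down 1 to 8, left 1 to 7, down 1 to 11, right 1 to 12, down 1 to 16 — 17 moves in all.
Check: all 18 open cells covered.

20 - 19 - 18 - 17 - 13 - 14 - 10 - 9 - 5 - 1 - 2 - 3 - 4 - 8 - 7 - 11 - 12 - 16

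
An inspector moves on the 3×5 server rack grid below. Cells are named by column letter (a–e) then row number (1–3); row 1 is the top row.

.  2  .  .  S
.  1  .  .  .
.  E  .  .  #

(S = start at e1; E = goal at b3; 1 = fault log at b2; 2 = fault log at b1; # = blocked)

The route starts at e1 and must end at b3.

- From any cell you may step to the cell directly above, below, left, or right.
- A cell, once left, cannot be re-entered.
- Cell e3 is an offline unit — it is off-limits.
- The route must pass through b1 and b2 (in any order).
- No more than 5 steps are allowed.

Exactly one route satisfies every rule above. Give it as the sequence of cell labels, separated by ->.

e1 -> d1 -> c1 -> b1 -> b2 -> b3

The 5-move cap with required stops at b1, b2 leaves no slack for detours.
Route from e1: 3× left (reaching b1), 2× down (reaching b3) — 5 moves in all.
Check: all required cells visited; 5 ≤ 5 moves.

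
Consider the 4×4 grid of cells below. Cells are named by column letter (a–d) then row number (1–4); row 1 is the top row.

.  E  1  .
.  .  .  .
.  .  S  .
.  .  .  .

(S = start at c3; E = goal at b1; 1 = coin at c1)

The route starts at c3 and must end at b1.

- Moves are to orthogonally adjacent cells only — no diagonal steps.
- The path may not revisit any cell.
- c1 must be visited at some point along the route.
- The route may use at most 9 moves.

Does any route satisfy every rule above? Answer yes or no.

One route that works: c3 → c2 → c1 → b1.

yes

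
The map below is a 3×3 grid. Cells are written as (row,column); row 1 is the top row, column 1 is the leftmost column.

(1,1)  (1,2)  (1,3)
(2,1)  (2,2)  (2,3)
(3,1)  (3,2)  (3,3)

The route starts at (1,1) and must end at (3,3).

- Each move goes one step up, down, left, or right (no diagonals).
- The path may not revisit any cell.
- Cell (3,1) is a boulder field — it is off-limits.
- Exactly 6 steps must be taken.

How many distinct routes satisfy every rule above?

Need simple routes of exactly 6 moves from (1,1) to (3,3) (Manhattan distance 4, so 1 moves are spent on a detour and 1 undoing it).
Enumerating: (1,1) (2,1) (2,2) (1,2) (1,3) (2,3) (3,3) | (1,1) (1,2) (1,3) (2,3) (2,2) (3,2) (3,3).
That gives 2 routes.

2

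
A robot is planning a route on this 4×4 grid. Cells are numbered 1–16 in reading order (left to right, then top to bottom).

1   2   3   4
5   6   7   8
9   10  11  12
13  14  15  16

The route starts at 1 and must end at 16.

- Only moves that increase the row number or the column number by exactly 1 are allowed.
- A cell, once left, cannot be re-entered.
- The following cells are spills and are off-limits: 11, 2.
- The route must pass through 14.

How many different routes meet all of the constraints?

3

A right/down-only route from 1 to 16 makes exactly 3 down-moves and 3 right-moves in some order.
With no other constraints that would be C(6,3) = 20 routes.
Split at 14 and multiply the segment counts (each segment already excludes blocked cells): 1→14: 3; 14→16: 1; product = 3.
That gives 3 routes.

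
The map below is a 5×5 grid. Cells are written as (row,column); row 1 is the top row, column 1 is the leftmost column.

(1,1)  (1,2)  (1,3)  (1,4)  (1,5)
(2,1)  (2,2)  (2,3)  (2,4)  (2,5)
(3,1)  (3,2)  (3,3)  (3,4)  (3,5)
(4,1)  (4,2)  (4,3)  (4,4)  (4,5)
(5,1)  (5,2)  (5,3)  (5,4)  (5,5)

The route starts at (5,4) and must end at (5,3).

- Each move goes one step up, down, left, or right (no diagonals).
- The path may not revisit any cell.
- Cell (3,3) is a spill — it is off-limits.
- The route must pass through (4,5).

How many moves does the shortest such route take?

Any route passes through (4,5) somewhere between (5,4) and (5,3). Summing Manhattan distances along the two legs ((5,4) → (4,5) → (5,3)) gives a lower bound of 2 + 3 = 5 moves.
A route of 5 moves achieves this: (5,4) → (5,5) → (4,5) → (4,4) → (4,3) → (5,3).
Since 5 matches the lower bound, it is optimal.

5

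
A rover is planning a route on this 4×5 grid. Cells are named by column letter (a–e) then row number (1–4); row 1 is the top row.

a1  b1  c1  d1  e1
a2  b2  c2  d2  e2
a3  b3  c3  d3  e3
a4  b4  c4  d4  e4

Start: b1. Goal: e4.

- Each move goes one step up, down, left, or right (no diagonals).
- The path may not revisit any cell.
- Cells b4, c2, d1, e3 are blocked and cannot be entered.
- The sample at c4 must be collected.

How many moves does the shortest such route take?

6

Any route passes through c4 somewhere between b1 and e4. Summing Manhattan distances along the two legs (b1 → c4 → e4) gives a lower bound of 4 + 2 = 6 moves.
A route of 6 moves achieves this: b1 → b2 → b3 → c3 → c4 → d4 → e4.
Since 6 matches the lower bound, it is optimal.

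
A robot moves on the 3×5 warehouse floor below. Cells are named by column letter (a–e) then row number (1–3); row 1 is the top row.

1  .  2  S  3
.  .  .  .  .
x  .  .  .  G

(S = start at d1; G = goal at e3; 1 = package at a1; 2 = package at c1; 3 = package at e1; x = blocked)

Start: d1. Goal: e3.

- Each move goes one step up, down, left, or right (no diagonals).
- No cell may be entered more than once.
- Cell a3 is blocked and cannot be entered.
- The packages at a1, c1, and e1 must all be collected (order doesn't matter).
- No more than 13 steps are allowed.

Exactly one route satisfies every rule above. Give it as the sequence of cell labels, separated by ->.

d1 -> e1 -> e2 -> d2 -> c2 -> c1 -> b1 -> a1 -> a2 -> b2 -> b3 -> c3 -> d3 -> e3

The 13-move cap with required stops at a1, c1, e1 leaves no slack for detours.
Route from d1: right to e1, down to e2, 2× left (reaching c2), up to c1, 2× left (reaching a1), down to a2, right to b2, down to b3, 3× right (reaching e3) — 13 moves in all.
Check: all required cells visited; 13 ≤ 13 moves.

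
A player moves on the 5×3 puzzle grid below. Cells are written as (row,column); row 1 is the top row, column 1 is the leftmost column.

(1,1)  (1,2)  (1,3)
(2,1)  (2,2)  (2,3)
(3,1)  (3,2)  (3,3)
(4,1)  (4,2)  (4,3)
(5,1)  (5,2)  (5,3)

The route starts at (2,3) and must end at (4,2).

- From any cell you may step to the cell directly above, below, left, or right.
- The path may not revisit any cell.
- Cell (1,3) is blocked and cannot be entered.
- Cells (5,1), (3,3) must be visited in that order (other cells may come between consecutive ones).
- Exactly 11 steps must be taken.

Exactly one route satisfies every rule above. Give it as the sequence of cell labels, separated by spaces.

(2,3) (2,2) (2,1) (3,1) (4,1) (5,1) (5,2) (5,3) (4,3) (3,3) (3,2) (4,2)

The waypoints must appear in the order (5,1), (3,3), with no cell reused.
Route from (2,3): left 2 to (2,1), down 3 to (5,1), right 2 to (5,3), up 2 to (3,3), left 1 to (3,2), down 1 to (4,2) — 11 moves in all.
Check: order respected ((5,1) at step 5, (3,3) at step 9); 11 moves as required.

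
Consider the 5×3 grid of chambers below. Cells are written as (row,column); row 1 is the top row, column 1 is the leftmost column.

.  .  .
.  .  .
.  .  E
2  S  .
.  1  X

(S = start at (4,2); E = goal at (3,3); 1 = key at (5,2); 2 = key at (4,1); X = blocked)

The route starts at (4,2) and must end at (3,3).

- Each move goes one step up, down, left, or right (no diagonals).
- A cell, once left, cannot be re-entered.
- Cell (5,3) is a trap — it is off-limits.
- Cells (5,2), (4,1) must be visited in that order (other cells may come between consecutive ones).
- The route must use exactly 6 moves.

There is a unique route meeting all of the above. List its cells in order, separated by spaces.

The waypoints must appear in the order (5,2), (4,1), with no cell reused.
Route from (4,2): down to (5,2), left to (5,1), 2× up (reaching (3,1)), 2× right (reaching (3,3)) — 6 moves in all.
Check: order respected (1 at step 1, 2 at step 3); 6 moves as required.

(4,2) (5,2) (5,1) (4,1) (3,1) (3,2) (3,3)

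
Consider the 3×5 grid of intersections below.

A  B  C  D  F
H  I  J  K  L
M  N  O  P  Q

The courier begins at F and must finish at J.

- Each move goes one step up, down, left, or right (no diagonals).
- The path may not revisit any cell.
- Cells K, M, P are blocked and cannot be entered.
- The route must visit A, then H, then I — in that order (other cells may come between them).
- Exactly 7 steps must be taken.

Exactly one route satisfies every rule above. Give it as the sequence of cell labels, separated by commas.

F, D, C, B, A, H, I, J

The waypoints must appear in the order A, H, I, with no cell reused.
Route from F: left 4 to A, down 1 to H, right 2 to J — 7 moves in all.
Check: order respected (A at step 4, H at step 5, I at step 6); 7 moves as required.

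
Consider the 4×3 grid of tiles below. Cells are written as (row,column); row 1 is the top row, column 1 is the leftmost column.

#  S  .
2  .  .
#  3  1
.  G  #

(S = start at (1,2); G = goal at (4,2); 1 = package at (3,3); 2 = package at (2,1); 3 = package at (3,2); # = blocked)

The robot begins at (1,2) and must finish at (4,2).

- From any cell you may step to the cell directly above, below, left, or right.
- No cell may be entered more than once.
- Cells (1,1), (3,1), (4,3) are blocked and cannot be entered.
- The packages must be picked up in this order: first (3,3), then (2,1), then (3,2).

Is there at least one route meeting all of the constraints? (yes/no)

no

(2,1) must be visited but has only one open neighbour ((2,2)), and it is neither the start nor the goal — the route would have to enter and leave through (2,2), re-entering it.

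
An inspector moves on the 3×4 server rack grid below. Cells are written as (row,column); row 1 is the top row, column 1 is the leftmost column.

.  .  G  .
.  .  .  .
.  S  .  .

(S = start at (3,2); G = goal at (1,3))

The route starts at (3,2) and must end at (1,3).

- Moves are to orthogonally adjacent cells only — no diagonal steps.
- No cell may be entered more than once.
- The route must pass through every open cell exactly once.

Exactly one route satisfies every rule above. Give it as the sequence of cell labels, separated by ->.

(3,2) -> (3,1) -> (2,1) -> (1,1) -> (1,2) -> (2,2) -> (2,3) -> (3,3) -> (3,4) -> (2,4) -> (1,4) -> (1,3)

Need to visit all 12 open cells exactly once, starting at (3,2) and ending at (1,3).
Route from (3,2): left 1 to (3,1), up 2 to (1,1), right 1 to (1,2), down 1 to (2,2), right 1 to (2,3), down 1 to (3,3), right 1 to (3,4), up 2 to (1,4), left 1 to (1,3) — 11 moves in all.
Check: all 12 open cells covered.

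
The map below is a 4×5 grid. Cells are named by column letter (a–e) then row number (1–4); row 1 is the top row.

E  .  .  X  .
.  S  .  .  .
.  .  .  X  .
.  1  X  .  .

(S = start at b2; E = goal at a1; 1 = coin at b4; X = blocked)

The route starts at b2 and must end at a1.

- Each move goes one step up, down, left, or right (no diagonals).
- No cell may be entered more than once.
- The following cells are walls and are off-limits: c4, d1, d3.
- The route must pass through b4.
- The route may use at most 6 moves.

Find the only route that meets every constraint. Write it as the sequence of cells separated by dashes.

b2 - b3 - b4 - a4 - a3 - a2 - a1

Any route must reach b4 and still end at a1 within 6 moves, so the order of the required stops is forced.
Route from b2: down 2 to b4, left 1 to a4, up 3 to a1 — 6 moves in all.
Check: all required cells visited; 6 ≤ 6 moves.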